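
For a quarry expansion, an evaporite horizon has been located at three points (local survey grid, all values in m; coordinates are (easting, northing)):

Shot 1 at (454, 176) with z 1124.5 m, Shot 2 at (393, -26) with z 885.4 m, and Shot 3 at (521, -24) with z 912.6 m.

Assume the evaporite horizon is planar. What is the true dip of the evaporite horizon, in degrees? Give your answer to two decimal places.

Two edge vectors: Shot 1→Shot 2 = (-61, -202, -239.1), Shot 1→Shot 3 = (67, -200, -211.9).
Normal n = (Shot 1→Shot 2) × (Shot 1→Shot 3) = (-5016.2, -28945.6, 25734).
So ∂z/∂E = −n_x/n_z = 0.19493 and ∂z/∂N = −n_y/n_z = 1.12480.
Gradient magnitude |∇z| = √(a² + b²) = √(0.03800 + 1.26517) = 1.14156.
True dip = arctan(1.14156) = 48.78°, dipping toward S (azimuth ≈ 190°).

48.78°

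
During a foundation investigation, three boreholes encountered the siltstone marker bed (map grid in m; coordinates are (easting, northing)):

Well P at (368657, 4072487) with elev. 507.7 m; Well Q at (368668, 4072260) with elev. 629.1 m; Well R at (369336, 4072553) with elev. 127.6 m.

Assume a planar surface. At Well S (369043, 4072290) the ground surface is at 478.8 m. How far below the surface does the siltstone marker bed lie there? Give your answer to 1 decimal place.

Two edge vectors: Well P→Well Q = (11, -227, 121.4), Well P→Well R = (679, 66, -380.1).
Normal n = (Well P→Well Q) × (Well P→Well R) = (78270.3, 86611.7, 154859).
So ∂z/∂E = −n_x/n_z = −0.505429455 and ∂z/∂N = −n_y/n_z = −0.559293938.
Intercept c from Well P: 507.7 + 186330.11 + 2277717.29 = 2464555.10.
At (369043, 4072290): z_contact = −186525.20 − 2277607.11 + 2464555.10 = 422.79 m.
Depth below ground = 478.8 − 422.79 = 56.0 m.

56.0 m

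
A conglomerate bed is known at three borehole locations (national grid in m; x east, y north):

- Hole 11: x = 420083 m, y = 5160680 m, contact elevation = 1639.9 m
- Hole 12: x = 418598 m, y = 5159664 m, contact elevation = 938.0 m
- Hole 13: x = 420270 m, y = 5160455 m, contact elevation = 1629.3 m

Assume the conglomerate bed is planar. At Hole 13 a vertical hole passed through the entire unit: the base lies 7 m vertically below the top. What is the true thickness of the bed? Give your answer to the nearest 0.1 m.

Let the plane be z = a·x + b·y + c.
Hole 12−Hole 11: −1485a − 1016b = −701.9;  Hole 13−Hole 11: 187a − 225b = −10.6.
Solving gives a = 0.28077, b = 0.28046.
|∇z| = √(a²+b²) = 0.39686, so dip δ = arctan(0.39686) = 21.65°.
True thickness = vertical thickness × cos δ = 7 × cos 21.65° = 6.5 m.

6.5 m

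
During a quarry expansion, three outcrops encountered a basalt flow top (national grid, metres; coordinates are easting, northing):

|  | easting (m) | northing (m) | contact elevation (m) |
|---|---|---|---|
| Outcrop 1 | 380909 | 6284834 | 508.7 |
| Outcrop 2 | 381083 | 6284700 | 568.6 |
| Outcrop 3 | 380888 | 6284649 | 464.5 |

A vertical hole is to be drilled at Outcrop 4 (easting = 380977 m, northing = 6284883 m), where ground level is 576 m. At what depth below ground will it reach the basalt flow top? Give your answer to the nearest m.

25 m

Two edge vectors: Outcrop 1→Outcrop 2 = (174, -134, 59.9), Outcrop 1→Outcrop 3 = (-21, -185, -44.2).
Normal n = (Outcrop 1→Outcrop 2) × (Outcrop 1→Outcrop 3) = (17004.3, 6432.9, -35004).
So ∂z/∂easting = −n_x/n_z = 0.48578162 and ∂z/∂northing = −n_y/n_z = 0.18377614.
Intercept c from Outcrop 1: 508.7 − 185038.59 − 1155002.53 = −1339532.43.
At (380977, 6284883): z_contact = 185071.6 + 1155011.5 − 1339532.43 = 550.7 m.
Depth below ground = 576 − 550.7 = 25 m.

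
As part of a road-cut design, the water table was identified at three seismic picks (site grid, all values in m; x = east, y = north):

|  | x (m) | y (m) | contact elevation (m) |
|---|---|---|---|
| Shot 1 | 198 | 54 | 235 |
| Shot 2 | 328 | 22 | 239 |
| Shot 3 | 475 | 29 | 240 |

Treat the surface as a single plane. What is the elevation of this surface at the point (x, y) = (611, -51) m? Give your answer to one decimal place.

248.0 m

Let the plane be z = a·x + b·y + c.
Shot 2−Shot 1: 130a − 32b = 4;  Shot 3−Shot 1: 277a − 25b = 5.
Solving gives a = 0.01069, b = −0.08158.
Then c = 235 − a·198 − b·54 = 237.29.
At (611, -51): z = 6.5 + 4.2 + 237.29 = 248.0 m.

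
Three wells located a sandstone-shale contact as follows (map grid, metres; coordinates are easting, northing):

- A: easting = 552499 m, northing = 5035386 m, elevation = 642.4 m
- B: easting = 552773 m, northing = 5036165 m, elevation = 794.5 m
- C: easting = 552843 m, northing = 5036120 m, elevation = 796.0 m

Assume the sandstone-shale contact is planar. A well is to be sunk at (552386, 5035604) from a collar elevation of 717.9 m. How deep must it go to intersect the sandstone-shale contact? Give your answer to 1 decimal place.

55.7 m

Two edge vectors: A→B = (274, 779, 152.1), A→C = (344, 734, 153.6).
Normal n = (A→B) × (A→C) = (8013, 10236, -66860).
So ∂z/∂easting = −n_x/n_z = 0.119847442 and ∂z/∂northing = −n_y/n_z = 0.153096022.
Intercept c from A: 642.4 − 66215.59 − 770897.56 = −836470.76.
At (552386, 5035604): z_contact = 66202.05 + 770930.94 − 836470.76 = 662.23 m.
Depth below ground = 717.9 − 662.23 = 55.7 m.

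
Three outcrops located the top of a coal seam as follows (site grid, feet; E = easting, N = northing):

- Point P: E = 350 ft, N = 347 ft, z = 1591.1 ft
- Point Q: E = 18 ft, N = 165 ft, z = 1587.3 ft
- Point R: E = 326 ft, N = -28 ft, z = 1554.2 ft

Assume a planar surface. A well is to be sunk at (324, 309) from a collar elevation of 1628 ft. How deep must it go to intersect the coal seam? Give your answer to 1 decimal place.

39.6 ft

Two edge vectors: Point P→Point Q = (-332, -182, -3.8), Point P→Point R = (-24, -375, -36.9).
Normal n = (Point P→Point Q) × (Point P→Point R) = (5290.8, -12159.6, 120132).
So ∂z/∂E = −n_x/n_z = −0.04404 and ∂z/∂N = −n_y/n_z = 0.10122.
Intercept c from Point P: 1591.1 + 15.41 − 35.12 = 1571.39.
At (324, 309): z_contact = −14.27 + 31.28 + 1571.39 = 1588.40 ft.
Depth below ground = 1628 − 1588.40 = 39.6 ft.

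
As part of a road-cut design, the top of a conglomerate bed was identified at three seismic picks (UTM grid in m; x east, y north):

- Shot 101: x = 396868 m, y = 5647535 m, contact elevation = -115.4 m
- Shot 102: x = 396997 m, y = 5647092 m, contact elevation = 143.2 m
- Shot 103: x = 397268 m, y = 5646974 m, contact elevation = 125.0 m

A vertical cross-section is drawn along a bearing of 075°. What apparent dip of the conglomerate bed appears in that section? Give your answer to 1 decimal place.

Two edge vectors: Shot 101→Shot 102 = (129, -443, 258.6), Shot 101→Shot 103 = (400, -561, 240.4).
Normal n = (Shot 101→Shot 102) × (Shot 101→Shot 103) = (38577.4, 72428.4, 104831).
So ∂z/∂x = −n_x/n_z = −0.36800 and ∂z/∂y = −n_y/n_z = −0.69091.
Unit vector along 075° is (sin 75°, cos 75°) = (0.9659, 0.2588).
Slope in that direction = a·(0.9659) + b·(0.2588) = −0.53428.
Apparent dip = arctan|0.53428| = 28.1° (true dip is 38.1°, so apparent ≤ true as expected).

28.1°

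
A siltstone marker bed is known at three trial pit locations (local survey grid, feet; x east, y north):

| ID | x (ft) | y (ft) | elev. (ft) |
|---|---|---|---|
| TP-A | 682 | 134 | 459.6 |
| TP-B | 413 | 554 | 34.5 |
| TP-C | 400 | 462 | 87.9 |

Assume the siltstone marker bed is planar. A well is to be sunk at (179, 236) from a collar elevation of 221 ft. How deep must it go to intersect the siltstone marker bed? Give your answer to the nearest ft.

Two edge vectors: TP-A→TP-B = (-269, 420, -425.1), TP-A→TP-C = (-282, 328, -371.7).
Normal n = (TP-A→TP-B) × (TP-A→TP-C) = (-16681.2, 19890.9, 30208).
So ∂z/∂x = −n_x/n_z = 0.55221 and ∂z/∂y = −n_y/n_z = −0.65846.
Intercept c from TP-A: 459.6 − 376.61 + 88.23 = 171.23.
At (179, 236): z_contact = 98.8 − 155.4 + 171.23 = 114.7 ft.
Depth below ground = 221 − 114.7 = 106 ft.

106 ft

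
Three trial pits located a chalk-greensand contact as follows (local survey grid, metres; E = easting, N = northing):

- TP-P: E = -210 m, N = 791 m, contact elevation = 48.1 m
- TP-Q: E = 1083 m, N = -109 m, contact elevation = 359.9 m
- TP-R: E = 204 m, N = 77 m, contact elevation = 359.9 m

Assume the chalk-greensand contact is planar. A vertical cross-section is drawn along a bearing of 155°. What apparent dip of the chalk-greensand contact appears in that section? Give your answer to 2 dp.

Let the plane be z = a·E + b·N + c.
TP-Q−TP-P: 1293a − 900b = 311.8;  TP-R−TP-P: 414a − 714b = 311.8.
Solving gives a = −0.10533, b = −0.49777.
Unit vector along 155° is (sin 155°, cos 155°) = (0.4226, -0.9063).
Slope in that direction = a·(0.4226) + b·(-0.9063) = 0.40662.
Apparent dip = arctan|0.40662| = 22.13° (true dip is 27.0°, so apparent ≤ true as expected).

22.13°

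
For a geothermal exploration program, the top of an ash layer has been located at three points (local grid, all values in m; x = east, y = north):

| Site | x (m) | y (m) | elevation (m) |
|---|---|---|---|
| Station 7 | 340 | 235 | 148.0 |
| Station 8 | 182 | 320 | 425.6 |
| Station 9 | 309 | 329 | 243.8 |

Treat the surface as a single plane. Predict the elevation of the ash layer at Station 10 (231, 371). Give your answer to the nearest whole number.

381 m

Let the plane be z = a·x + b·y + c.
Station 8−Station 7: −158a + 85b = 277.6;  Station 9−Station 7: −31a + 94b = 95.8.
Solving gives a = −1.46938, b = 0.53457.
Then c = 148 − a·340 − b·235 = 521.97.
At (231, 371): z = −339.4 + 198.3 + 521.97 = 380.9 m.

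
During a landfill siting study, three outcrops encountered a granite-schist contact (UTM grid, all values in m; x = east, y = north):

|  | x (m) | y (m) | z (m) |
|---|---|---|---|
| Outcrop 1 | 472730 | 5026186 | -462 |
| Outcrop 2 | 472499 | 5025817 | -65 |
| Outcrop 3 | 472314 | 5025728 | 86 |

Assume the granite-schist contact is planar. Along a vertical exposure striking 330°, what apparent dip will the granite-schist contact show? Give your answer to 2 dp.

25.94°

Two edge vectors: Outcrop 1→Outcrop 2 = (-231, -369, 397), Outcrop 1→Outcrop 3 = (-416, -458, 548).
Normal n = (Outcrop 1→Outcrop 2) × (Outcrop 1→Outcrop 3) = (-20386, -38564, -47706).
So ∂z/∂x = −n_x/n_z = −0.42733 and ∂z/∂y = −n_y/n_z = −0.80837.
Unit vector along 330° is (sin 330°, cos 330°) = (-0.5000, 0.8660).
Slope in that direction = a·(-0.5000) + b·(0.8660) = −0.48640.
Apparent dip = arctan|0.48640| = 25.94° (true dip is 42.4°, so apparent ≤ true as expected).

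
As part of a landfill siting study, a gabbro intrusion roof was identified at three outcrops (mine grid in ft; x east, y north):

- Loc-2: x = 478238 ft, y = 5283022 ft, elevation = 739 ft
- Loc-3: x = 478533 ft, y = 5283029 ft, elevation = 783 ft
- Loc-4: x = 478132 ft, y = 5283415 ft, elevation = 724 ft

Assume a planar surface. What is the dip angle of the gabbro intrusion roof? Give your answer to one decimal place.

Let the plane be z = a·x + b·y + c.
Loc-3−Loc-2: 295a + 7b = 44;  Loc-4−Loc-2: −106a + 393b = −15.
Solving gives a = 0.14910, b = 0.00205.
Gradient magnitude |∇z| = √(a² + b²) = √(0.02223 + 0.00000) = 0.14912.
True dip = arctan(0.14912) = 8.5°, dipping toward W (azimuth ≈ 269°).

8.5°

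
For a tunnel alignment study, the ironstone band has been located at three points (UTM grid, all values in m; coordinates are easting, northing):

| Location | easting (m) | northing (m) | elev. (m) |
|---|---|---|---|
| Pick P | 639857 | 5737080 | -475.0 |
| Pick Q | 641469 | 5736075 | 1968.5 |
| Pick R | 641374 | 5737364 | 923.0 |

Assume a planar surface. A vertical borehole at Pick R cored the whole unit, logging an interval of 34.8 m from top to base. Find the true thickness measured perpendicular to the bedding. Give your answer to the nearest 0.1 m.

Two edge vectors: Pick P→Pick Q = (1612, -1005, 2443.5), Pick P→Pick R = (1517, 284, 1398).
Normal n = (Pick P→Pick Q) × (Pick P→Pick R) = (-2098944, 1453213.5, 1982393).
So ∂z/∂easting = −n_x/n_z = 1.05879 and ∂z/∂northing = −n_y/n_z = −0.73306.
|∇z| = √(a²+b²) = 1.28780, so dip δ = arctan(1.28780) = 52.17°.
True thickness = vertical thickness × cos δ = 34.8 × cos 52.17° = 21.3 m.

21.3 m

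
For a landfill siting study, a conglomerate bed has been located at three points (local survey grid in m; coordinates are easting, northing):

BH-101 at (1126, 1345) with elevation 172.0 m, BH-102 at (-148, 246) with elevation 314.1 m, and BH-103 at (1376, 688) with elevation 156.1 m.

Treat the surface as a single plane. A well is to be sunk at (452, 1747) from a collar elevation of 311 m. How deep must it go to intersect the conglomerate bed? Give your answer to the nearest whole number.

77 m

Let the plane be z = a·easting + b·northing + c.
BH-102−BH-101: −1274a − 1099b = 142.1;  BH-103−BH-101: 250a − 657b = −15.9.
Solving gives a = −0.09969, b = −0.01373.
Then c = 172 − a·1126 − b·1345 = 302.72.
At (452, 1747): z_contact = −45.1 − 24.0 + 302.72 = 233.7 m.
Depth below ground = 311 − 233.7 = 77 m.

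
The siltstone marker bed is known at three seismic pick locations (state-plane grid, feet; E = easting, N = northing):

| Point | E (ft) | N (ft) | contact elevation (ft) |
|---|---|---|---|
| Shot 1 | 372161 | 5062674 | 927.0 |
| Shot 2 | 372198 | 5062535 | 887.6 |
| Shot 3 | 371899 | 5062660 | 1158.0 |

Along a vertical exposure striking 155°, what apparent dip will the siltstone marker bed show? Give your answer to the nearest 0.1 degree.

Two edge vectors: Shot 1→Shot 2 = (37, -139, -39.4), Shot 1→Shot 3 = (-262, -14, 231).
Normal n = (Shot 1→Shot 2) × (Shot 1→Shot 3) = (-32660.6, 1775.8, -36936).
So ∂z/∂E = −n_x/n_z = −0.88425 and ∂z/∂N = −n_y/n_z = 0.04808.
Unit vector along 155° is (sin 155°, cos 155°) = (0.4226, -0.9063).
Slope in that direction = a·(0.4226) + b·(-0.9063) = −0.41727.
Apparent dip = arctan|0.41727| = 22.6° (true dip is 41.5°, so apparent ≤ true as expected).

22.6°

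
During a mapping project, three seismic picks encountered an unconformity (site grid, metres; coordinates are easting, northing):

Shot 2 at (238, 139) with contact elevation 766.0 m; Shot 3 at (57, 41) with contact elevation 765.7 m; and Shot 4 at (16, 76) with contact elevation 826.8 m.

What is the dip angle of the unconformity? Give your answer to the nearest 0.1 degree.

Let the plane be z = a·easting + b·northing + c.
Shot 3−Shot 2: −181a − 98b = −0.3;  Shot 4−Shot 2: −222a − 63b = 60.8.
Solving gives a = −0.57735, b = 1.06939.
Gradient magnitude |∇z| = √(a² + b²) = √(0.33333 + 1.14360) = 1.21529.
True dip = arctan(1.21529) = 50.6°, dipping toward SSE (azimuth ≈ 152°).

50.6°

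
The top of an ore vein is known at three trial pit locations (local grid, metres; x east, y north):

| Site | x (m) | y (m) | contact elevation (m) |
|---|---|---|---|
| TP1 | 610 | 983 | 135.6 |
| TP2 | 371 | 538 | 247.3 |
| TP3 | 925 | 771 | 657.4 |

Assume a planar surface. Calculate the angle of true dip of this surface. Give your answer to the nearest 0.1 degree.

Two edge vectors: TP1→TP2 = (-239, -445, 111.7), TP1→TP3 = (315, -212, 521.8).
Normal n = (TP1→TP2) × (TP1→TP3) = (-208520.6, 159895.7, 190843).
So ∂z/∂x = −n_x/n_z = 1.09263 and ∂z/∂y = −n_y/n_z = −0.83784.
Gradient magnitude |∇z| = √(a² + b²) = √(1.19384 + 0.70197) = 1.37688.
True dip = arctan(1.37688) = 54.0°, dipping toward NW (azimuth ≈ 307°).

54.0°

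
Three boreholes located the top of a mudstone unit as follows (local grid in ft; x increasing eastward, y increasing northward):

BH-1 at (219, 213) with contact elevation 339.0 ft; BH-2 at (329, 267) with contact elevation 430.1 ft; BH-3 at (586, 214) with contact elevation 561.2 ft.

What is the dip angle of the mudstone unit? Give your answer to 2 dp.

Let the plane be z = a·x + b·y + c.
BH-2−BH-1: 110a + 54b = 91.1;  BH-3−BH-1: 367a + 1b = 222.2.
Solving gives a = 0.60421, b = 0.45625.
Gradient magnitude |∇z| = √(a² + b²) = √(0.36507 + 0.20816) = 0.75712.
True dip = arctan(0.75712) = 37.13°, dipping toward SW (azimuth ≈ 233°).

37.13°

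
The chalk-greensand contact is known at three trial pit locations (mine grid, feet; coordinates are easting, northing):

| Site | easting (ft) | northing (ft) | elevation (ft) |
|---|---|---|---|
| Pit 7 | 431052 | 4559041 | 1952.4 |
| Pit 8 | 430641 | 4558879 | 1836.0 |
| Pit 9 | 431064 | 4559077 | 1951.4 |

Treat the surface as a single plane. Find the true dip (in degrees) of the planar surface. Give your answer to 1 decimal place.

20.1°

Let the plane be z = a·easting + b·northing + c.
Pit 8−Pit 7: −411a − 162b = −116.4;  Pit 9−Pit 7: 12a + 36b = −1.
Solving gives a = 0.33866, b = −0.14066.
Gradient magnitude |∇z| = √(a² + b²) = √(0.11469 + 0.01979) = 0.36671.
True dip = arctan(0.36671) = 20.1°, dipping toward WNW (azimuth ≈ 293°).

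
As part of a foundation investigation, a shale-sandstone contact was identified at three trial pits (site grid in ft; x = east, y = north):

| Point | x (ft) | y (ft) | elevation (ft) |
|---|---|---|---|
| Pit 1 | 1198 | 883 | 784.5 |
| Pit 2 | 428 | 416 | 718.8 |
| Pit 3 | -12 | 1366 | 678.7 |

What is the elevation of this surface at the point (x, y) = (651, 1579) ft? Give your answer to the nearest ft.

Let the plane be z = a·x + b·y + c.
Pit 2−Pit 1: −770a − 467b = −65.7;  Pit 3−Pit 1: −1210a + 483b = −105.8.
Solving gives a = 0.08660, b = −0.00210.
Then c = 784.5 − a·1198 − b·883 = 682.61.
At (651, 1579): z = 56.4 − 3.3 + 682.61 = 735.7 ft.

736 ft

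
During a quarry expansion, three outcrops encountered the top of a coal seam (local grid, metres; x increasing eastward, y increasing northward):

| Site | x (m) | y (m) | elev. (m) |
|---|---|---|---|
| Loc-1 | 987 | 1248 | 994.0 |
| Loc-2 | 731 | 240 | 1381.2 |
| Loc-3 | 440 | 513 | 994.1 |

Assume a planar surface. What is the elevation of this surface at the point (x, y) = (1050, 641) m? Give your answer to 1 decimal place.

1397.3 m

Two edge vectors: Loc-1→Loc-2 = (-256, -1008, 387.2), Loc-1→Loc-3 = (-547, -735, 0.1).
Normal n = (Loc-1→Loc-2) × (Loc-1→Loc-3) = (284491.2, -211772.8, -363216).
So ∂z/∂x = −n_x/n_z = 0.783256 and ∂z/∂y = −n_y/n_z = −0.583049.
Intercept c from Loc-1: 994 − 773.07 + 727.65 = 948.57.
At (1050, 641): z = 822.4 − 373.7 + 948.57 = 1397.3 m.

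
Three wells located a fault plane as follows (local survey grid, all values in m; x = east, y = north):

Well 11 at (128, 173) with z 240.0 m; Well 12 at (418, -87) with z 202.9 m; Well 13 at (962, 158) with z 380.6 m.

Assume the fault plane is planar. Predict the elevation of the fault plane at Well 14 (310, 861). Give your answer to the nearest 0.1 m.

Let the plane be z = a·x + b·y + c.
Well 12−Well 11: 290a − 260b = −37.1;  Well 13−Well 11: 834a − 15b = 140.6.
Solving gives a = 0.17466, b = 0.33750.
Then c = 240 − a·128 − b·173 = 159.26.
At (310, 861): z = 54.1 + 290.6 + 159.26 = 504.0 m.

504.0 m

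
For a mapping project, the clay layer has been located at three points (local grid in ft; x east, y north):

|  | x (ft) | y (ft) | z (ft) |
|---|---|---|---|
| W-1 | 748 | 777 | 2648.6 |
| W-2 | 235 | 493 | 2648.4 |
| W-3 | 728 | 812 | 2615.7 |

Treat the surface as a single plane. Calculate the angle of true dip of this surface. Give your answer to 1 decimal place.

Two edge vectors: W-1→W-2 = (-513, -284, -0.2), W-1→W-3 = (-20, 35, -32.9).
Normal n = (W-1→W-2) × (W-1→W-3) = (9350.6, -16873.7, -23635).
So ∂z/∂x = −n_x/n_z = 0.39563 and ∂z/∂y = −n_y/n_z = −0.71393.
Gradient magnitude |∇z| = √(a² + b²) = √(0.15652 + 0.50969) = 0.81622.
True dip = arctan(0.81622) = 39.2°, dipping toward NNW (azimuth ≈ 331°).

39.2°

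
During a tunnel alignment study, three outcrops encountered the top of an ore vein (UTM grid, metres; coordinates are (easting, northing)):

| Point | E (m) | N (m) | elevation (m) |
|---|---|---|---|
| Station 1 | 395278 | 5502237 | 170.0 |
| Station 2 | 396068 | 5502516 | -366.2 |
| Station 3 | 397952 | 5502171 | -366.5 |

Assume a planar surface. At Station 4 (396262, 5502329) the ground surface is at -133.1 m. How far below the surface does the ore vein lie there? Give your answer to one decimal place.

41.5 m

Let the plane be z = a·E + b·N + c.
Station 2−Station 1: 790a + 279b = −536.2;  Station 3−Station 1: 2674a − 66b = −536.5.
Solving gives a = −0.231866633, b = −1.265323872.
Then c = 170 − a·395278 − b·5502237 = 7053933.60.
At (396262, 5502329): z_contact = −91879.94 − 6962228.23 + 7053933.60 = -174.57 m.
Depth below ground = -133.1 − (-174.57) = 41.5 m.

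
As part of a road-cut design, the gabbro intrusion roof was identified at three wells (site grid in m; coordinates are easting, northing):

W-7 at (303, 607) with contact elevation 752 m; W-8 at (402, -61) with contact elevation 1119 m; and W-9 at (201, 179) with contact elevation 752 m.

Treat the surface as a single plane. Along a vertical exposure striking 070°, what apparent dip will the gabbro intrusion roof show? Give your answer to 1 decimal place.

Let the plane be z = a·easting + b·northing + c.
W-8−W-7: 99a − 668b = 367;  W-9−W-7: −102a − 428b = 0.
Solving gives a = 1.42140, b = −0.33874.
Unit vector along 070° is (sin 70°, cos 70°) = (0.9397, 0.3420).
Slope in that direction = a·(0.9397) + b·(0.3420) = 1.21982.
Apparent dip = arctan|1.21982| = 50.7° (true dip is 55.6°, so apparent ≤ true as expected).

50.7°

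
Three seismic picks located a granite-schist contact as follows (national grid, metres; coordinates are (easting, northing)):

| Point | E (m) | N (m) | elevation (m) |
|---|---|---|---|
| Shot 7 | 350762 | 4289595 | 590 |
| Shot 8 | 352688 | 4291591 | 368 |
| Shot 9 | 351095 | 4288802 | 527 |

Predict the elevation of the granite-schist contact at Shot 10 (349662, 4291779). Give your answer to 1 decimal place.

788.7 m

Two edge vectors: Shot 7→Shot 8 = (1926, 1996, -222), Shot 7→Shot 9 = (333, -793, -63).
Normal n = (Shot 7→Shot 8) × (Shot 7→Shot 9) = (-301794, 47412, -2191986).
So ∂z/∂E = −n_x/n_z = −0.137680624 and ∂z/∂N = −n_y/n_z = 0.021629700.
Intercept c from Shot 7: 590 + 48293.13 − 92782.65 = −43899.52.
At (349662, 4291779): z = −48141.7 + 92829.9 − 43899.52 = 788.7 m.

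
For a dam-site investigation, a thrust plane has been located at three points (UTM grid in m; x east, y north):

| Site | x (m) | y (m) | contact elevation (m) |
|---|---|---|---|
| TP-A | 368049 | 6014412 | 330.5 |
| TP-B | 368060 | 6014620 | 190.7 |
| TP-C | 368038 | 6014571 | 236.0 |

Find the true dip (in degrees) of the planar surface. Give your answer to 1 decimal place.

Two edge vectors: TP-A→TP-B = (11, 208, -139.8), TP-A→TP-C = (-11, 159, -94.5).
Normal n = (TP-A→TP-B) × (TP-A→TP-C) = (2572.2, 2577.3, 4037).
So ∂z/∂x = −n_x/n_z = −0.63716 and ∂z/∂y = −n_y/n_z = −0.63842.
Gradient magnitude |∇z| = √(a² + b²) = √(0.40597 + 0.40758) = 0.90197.
True dip = arctan(0.90197) = 42.0°, dipping toward NE (azimuth ≈ 045°).

42.0°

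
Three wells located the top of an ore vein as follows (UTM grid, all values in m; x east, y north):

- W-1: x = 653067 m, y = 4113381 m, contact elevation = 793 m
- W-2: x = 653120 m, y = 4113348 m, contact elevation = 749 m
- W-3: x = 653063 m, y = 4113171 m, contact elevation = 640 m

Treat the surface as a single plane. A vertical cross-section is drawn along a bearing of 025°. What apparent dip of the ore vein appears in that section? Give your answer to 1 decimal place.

27.0°

Two edge vectors: W-1→W-2 = (53, -33, -44), W-1→W-3 = (-4, -210, -153).
Normal n = (W-1→W-2) × (W-1→W-3) = (-4191, 8285, -11262).
So ∂z/∂x = −n_x/n_z = −0.37214 and ∂z/∂y = −n_y/n_z = 0.73566.
Unit vector along 025° is (sin 25°, cos 25°) = (0.4226, 0.9063).
Slope in that direction = a·(0.4226) + b·(0.9063) = 0.50946.
Apparent dip = arctan|0.50946| = 27.0° (true dip is 39.5°, so apparent ≤ true as expected).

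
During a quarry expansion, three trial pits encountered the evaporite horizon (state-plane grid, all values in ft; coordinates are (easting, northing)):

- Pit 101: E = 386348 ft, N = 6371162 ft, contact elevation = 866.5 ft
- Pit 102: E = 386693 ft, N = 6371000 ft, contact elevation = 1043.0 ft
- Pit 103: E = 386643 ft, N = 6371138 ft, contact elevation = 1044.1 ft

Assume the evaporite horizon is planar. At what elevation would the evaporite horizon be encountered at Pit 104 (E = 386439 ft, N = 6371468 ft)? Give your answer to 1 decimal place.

994.3 ft

Let the plane be z = a·E + b·N + c.
Pit 102−Pit 101: 345a − 162b = 176.5;  Pit 103−Pit 101: 295a − 24b = 177.6.
Solving gives a = 0.620987092, b = 0.232966338.
Then c = 866.5 − a·386348 − b·6371162 = −1723316.90.
At (386439, 6371468): z = 239973.6 + 1484337.6 − 1723316.90 = 994.3 ft.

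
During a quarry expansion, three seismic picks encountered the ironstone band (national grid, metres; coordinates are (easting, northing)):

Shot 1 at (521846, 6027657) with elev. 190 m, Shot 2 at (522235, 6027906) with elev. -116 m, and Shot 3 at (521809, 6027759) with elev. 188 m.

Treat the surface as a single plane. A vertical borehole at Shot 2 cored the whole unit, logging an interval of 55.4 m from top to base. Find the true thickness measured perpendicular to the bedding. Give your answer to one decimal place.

45.9 m

Let the plane be z = a·E + b·N + c.
Shot 2−Shot 1: 389a + 249b = −306;  Shot 3−Shot 1: −37a + 102b = −2.
Solving gives a = −0.62821, b = −0.24749.
|∇z| = √(a²+b²) = 0.67521, so dip δ = arctan(0.67521) = 34.03°.
True thickness = vertical thickness × cos δ = 55.4 × cos 34.03° = 45.9 m.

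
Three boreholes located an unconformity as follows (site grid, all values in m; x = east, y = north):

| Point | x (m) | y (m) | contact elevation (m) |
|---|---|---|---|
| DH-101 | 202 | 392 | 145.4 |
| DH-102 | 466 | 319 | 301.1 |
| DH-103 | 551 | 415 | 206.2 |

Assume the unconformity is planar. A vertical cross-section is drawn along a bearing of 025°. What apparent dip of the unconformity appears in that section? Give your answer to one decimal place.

44.8°

Let the plane be z = a·x + b·y + c.
DH-102−DH-101: 264a − 73b = 155.7;  DH-103−DH-101: 349a + 23b = 60.8.
Solving gives a = 0.25419, b = −1.21361.
Unit vector along 025° is (sin 25°, cos 25°) = (0.4226, 0.9063).
Slope in that direction = a·(0.4226) + b·(0.9063) = −0.99248.
Apparent dip = arctan|0.99248| = 44.8° (true dip is 51.1°, so apparent ≤ true as expected).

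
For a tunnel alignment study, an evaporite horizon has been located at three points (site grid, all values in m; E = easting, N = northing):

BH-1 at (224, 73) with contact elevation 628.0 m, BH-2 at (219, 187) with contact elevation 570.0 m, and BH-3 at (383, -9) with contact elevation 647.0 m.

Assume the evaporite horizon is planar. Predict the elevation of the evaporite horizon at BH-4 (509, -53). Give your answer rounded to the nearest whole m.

Two edge vectors: BH-1→BH-2 = (-5, 114, -58), BH-1→BH-3 = (159, -82, 19).
Normal n = (BH-1→BH-2) × (BH-1→BH-3) = (-2590, -9127, -17716).
So ∂z/∂E = −n_x/n_z = −0.14620 and ∂z/∂N = −n_y/n_z = −0.51518.
Intercept c from BH-1: 628 + 32.75 + 37.61 = 698.36.
At (509, -53): z = −74.4 + 27.3 + 698.36 = 651.2 m.

651 m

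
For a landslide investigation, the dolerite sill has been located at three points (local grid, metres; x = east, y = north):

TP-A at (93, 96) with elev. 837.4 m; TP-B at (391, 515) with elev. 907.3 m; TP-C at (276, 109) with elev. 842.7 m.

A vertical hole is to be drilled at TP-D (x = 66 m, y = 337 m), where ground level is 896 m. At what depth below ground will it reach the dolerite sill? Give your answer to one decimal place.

Two edge vectors: TP-A→TP-B = (298, 419, 69.9), TP-A→TP-C = (183, 13, 5.3).
Normal n = (TP-A→TP-B) × (TP-A→TP-C) = (1312, 11212.3, -72803).
So ∂z/∂x = −n_x/n_z = 0.01802 and ∂z/∂y = −n_y/n_z = 0.15401.
Intercept c from TP-A: 837.4 − 1.68 − 14.78 = 820.94.
At (66, 337): z_contact = 1.19 + 51.90 + 820.94 = 874.03 m.
Depth below ground = 896 − 874.03 = 22.0 m.

22.0 m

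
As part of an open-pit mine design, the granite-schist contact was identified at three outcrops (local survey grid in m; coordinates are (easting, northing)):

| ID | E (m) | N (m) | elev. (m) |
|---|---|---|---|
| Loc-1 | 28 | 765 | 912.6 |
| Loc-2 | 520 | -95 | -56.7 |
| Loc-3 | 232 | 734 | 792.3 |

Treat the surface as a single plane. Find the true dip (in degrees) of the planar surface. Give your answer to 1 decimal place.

44.4°

Let the plane be z = a·E + b·N + c.
Loc-2−Loc-1: 492a − 860b = −969.3;  Loc-3−Loc-1: 204a − 31b = −120.3.
Solving gives a = −0.45827, b = 0.86492.
Gradient magnitude |∇z| = √(a² + b²) = √(0.21001 + 0.74808) = 0.97882.
True dip = arctan(0.97882) = 44.4°, dipping toward SSE (azimuth ≈ 152°).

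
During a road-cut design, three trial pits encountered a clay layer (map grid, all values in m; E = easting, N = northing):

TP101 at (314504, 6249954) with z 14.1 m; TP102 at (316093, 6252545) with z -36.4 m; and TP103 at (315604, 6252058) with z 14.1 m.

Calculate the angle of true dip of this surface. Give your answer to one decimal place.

Two edge vectors: TP101→TP102 = (1589, 2591, -50.5), TP101→TP103 = (1100, 2104, 0).
Normal n = (TP101→TP102) × (TP101→TP103) = (106252, -55550, 493156).
So ∂z/∂E = −n_x/n_z = −0.21545 and ∂z/∂N = −n_y/n_z = 0.11264.
Gradient magnitude |∇z| = √(a² + b²) = √(0.04642 + 0.01269) = 0.24312.
True dip = arctan(0.24312) = 13.7°, dipping toward ESE (azimuth ≈ 118°).

13.7°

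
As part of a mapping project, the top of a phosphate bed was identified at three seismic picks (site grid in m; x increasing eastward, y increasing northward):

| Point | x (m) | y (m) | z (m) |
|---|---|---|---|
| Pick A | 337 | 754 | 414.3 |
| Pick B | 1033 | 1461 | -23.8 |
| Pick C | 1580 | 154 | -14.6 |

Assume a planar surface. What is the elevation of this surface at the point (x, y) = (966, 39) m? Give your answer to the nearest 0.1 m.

Two edge vectors: Pick A→Pick B = (696, 707, -438.1), Pick A→Pick C = (1243, -600, -428.9).
Normal n = (Pick A→Pick B) × (Pick A→Pick C) = (-566092.3, -246043.9, -1296401).
So ∂z/∂x = −n_x/n_z = −0.436665 and ∂z/∂y = −n_y/n_z = −0.189790.
Intercept c from Pick A: 414.3 + 147.16 + 143.10 = 704.56.
At (966, 39): z = −421.8 − 7.4 + 704.56 = 275.3 m.

275.3 m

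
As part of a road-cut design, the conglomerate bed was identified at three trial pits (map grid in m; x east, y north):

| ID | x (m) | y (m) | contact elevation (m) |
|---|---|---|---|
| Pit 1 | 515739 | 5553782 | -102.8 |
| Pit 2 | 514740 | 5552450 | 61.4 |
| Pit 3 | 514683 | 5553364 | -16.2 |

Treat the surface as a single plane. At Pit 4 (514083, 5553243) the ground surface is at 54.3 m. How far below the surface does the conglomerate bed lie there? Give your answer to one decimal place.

31.5 m

Two edge vectors: Pit 1→Pit 2 = (-999, -1332, 164.2), Pit 1→Pit 3 = (-1056, -418, 86.6).
Normal n = (Pit 1→Pit 2) × (Pit 1→Pit 3) = (-46715.6, -86881.8, -989010).
So ∂z/∂x = −n_x/n_z = −0.047234709 and ∂z/∂y = −n_y/n_z = −0.087847241.
Intercept c from Pit 1: -102.8 + 24360.78 + 487884.43 = 512142.41.
At (514083, 5553243): z_contact = −24282.56 − 487837.08 + 512142.41 = 22.77 m.
Depth below ground = 54.3 − 22.77 = 31.5 m.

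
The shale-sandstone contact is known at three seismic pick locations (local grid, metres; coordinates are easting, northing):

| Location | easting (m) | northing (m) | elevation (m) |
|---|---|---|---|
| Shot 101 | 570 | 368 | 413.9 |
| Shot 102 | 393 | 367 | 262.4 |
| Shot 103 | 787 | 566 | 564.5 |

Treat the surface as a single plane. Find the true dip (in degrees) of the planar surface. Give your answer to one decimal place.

41.2°

Two edge vectors: Shot 101→Shot 102 = (-177, -1, -151.5), Shot 101→Shot 103 = (217, 198, 150.6).
Normal n = (Shot 101→Shot 102) × (Shot 101→Shot 103) = (29846.4, -6219.3, -34829).
So ∂z/∂easting = −n_x/n_z = 0.85694 and ∂z/∂northing = −n_y/n_z = −0.17857.
Gradient magnitude |∇z| = √(a² + b²) = √(0.73435 + 0.03189) = 0.87535.
True dip = arctan(0.87535) = 41.2°, dipping toward WNW (azimuth ≈ 282°).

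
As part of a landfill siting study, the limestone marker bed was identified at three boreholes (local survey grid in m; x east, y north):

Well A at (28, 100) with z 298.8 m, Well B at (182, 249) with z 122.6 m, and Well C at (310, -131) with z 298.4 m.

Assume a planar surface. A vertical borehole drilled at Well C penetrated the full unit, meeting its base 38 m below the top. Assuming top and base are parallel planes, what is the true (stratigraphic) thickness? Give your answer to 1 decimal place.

29.3 m

Two edge vectors: Well A→Well B = (154, 149, -176.2), Well A→Well C = (282, -231, -0.4).
Normal n = (Well A→Well B) × (Well A→Well C) = (-40761.8, -49626.8, -77592).
So ∂z/∂x = −n_x/n_z = −0.52534 and ∂z/∂y = −n_y/n_z = −0.63959.
|∇z| = √(a²+b²) = 0.82768, so dip δ = arctan(0.82768) = 39.61°.
True thickness = vertical thickness × cos δ = 38 × cos 39.61° = 29.3 m.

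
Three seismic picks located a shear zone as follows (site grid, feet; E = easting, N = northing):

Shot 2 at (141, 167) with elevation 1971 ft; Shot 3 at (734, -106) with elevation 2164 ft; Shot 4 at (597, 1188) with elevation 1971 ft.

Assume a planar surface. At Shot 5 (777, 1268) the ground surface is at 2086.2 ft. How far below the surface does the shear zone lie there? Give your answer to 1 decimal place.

Two edge vectors: Shot 2→Shot 3 = (593, -273, 193), Shot 2→Shot 4 = (456, 1021, 0).
Normal n = (Shot 2→Shot 3) × (Shot 2→Shot 4) = (-197053, 88008, 729941).
So ∂z/∂E = −n_x/n_z = 0.269957 and ∂z/∂N = −n_y/n_z = −0.120569.
Intercept c from Shot 2: 1971 − 38.06 + 20.13 = 1953.07.
At (777, 1268): z_contact = 209.76 − 152.88 + 1953.07 = 2009.95 ft.
Depth below ground = 2086.2 − 2009.95 = 76.3 ft.

76.3 ft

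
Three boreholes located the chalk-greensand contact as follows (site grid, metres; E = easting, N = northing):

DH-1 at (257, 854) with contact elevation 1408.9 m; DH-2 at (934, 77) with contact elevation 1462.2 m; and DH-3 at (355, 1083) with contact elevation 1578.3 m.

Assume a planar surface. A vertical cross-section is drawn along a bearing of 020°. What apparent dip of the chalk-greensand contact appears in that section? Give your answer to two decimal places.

33.33°

Let the plane be z = a·E + b·N + c.
DH-2−DH-1: 677a − 777b = 53.3;  DH-3−DH-1: 98a + 229b = 169.4.
Solving gives a = 0.62216, b = 0.47349.
Unit vector along 020° is (sin 20°, cos 20°) = (0.3420, 0.9397).
Slope in that direction = a·(0.3420) + b·(0.9397) = 0.65772.
Apparent dip = arctan|0.65772| = 33.33° (true dip is 38.0°, so apparent ≤ true as expected).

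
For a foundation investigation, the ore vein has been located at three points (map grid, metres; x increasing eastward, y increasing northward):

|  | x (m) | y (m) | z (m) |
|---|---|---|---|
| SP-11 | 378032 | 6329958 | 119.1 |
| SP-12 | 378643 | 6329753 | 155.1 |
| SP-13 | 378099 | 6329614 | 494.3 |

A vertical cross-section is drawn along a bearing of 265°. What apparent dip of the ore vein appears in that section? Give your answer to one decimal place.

23.2°

Let the plane be z = a·x + b·y + c.
SP-12−SP-11: 611a − 205b = 36;  SP-13−SP-11: 67a − 344b = 375.2.
Solving gives a = −0.32849, b = −1.15468.
Unit vector along 265° is (sin 265°, cos 265°) = (-0.9962, -0.0872).
Slope in that direction = a·(-0.9962) + b·(-0.0872) = 0.42788.
Apparent dip = arctan|0.42788| = 23.2° (true dip is 50.2°, so apparent ≤ true as expected).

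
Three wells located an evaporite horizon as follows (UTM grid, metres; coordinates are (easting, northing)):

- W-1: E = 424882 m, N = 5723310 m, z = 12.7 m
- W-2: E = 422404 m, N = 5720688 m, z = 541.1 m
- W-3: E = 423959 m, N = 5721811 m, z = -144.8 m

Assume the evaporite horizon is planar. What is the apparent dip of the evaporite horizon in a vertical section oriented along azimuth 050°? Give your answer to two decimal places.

Two edge vectors: W-1→W-2 = (-2478, -2622, 528.4), W-1→W-3 = (-923, -1499, -157.5).
Normal n = (W-1→W-2) × (W-1→W-3) = (1205036.6, -877998.2, 1294416).
So ∂z/∂E = −n_x/n_z = −0.93095 and ∂z/∂N = −n_y/n_z = 0.67830.
Unit vector along 050° is (sin 50°, cos 50°) = (0.7660, 0.6428).
Slope in that direction = a·(0.7660) + b·(0.6428) = −0.27715.
Apparent dip = arctan|0.27715| = 15.49° (true dip is 49.0°, so apparent ≤ true as expected).

15.49°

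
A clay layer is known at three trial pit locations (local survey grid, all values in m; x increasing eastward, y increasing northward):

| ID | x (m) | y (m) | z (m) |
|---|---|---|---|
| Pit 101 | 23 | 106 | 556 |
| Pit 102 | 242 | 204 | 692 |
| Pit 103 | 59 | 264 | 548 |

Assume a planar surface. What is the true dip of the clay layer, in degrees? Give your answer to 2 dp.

36.80°

Let the plane be z = a·x + b·y + c.
Pit 102−Pit 101: 219a + 98b = 136;  Pit 103−Pit 101: 36a + 158b = −8.
Solving gives a = 0.71674, b = −0.21394.
Gradient magnitude |∇z| = √(a² + b²) = √(0.51372 + 0.04577) = 0.74799.
True dip = arctan(0.74799) = 36.80°, dipping toward WNW (azimuth ≈ 287°).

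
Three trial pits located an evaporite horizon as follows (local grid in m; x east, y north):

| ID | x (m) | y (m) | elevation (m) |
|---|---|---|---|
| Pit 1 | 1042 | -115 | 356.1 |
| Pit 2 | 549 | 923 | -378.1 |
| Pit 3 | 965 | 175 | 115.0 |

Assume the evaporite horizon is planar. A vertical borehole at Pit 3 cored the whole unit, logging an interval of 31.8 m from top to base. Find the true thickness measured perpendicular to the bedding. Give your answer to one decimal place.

Let the plane be z = a·x + b·y + c.
Pit 2−Pit 1: −493a + 1038b = −734.2;  Pit 3−Pit 1: −77a + 290b = −241.1.
Solving gives a = −0.59235, b = −0.98866.
|∇z| = √(a²+b²) = 1.15253, so dip δ = arctan(1.15253) = 49.05°.
True thickness = vertical thickness × cos δ = 31.8 × cos 49.05° = 20.8 m.

20.8 m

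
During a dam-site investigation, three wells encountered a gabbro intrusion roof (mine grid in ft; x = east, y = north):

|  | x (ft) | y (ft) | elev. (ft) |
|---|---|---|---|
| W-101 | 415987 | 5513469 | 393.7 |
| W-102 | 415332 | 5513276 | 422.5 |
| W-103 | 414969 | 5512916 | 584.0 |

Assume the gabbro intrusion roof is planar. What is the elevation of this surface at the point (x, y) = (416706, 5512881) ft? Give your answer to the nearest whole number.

822 ft

Two edge vectors: W-101→W-102 = (-655, -193, 28.8), W-101→W-103 = (-1018, -553, 190.3).
Normal n = (W-101→W-102) × (W-101→W-103) = (-20801.5, 95328.1, 165741).
So ∂z/∂x = −n_x/n_z = 0.12550606 and ∂z/∂y = −n_y/n_z = −0.57516306.
Intercept c from W-101: 393.7 − 52208.89 + 3171143.68 = 3119328.49.
At (416706, 5512881): z = 52299.1 − 3170805.5 + 3119328.49 = 822.1 ft.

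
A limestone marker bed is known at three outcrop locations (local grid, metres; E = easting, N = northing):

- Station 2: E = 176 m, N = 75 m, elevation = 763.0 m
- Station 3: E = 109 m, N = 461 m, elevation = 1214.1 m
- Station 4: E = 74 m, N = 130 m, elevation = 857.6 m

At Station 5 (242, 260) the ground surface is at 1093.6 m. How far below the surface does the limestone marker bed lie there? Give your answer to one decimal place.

146.6 m

Let the plane be z = a·E + b·N + c.
Station 3−Station 2: −67a + 386b = 451.1;  Station 4−Station 2: −102a + 55b = 94.6.
Solving gives a = −0.32799, b = 1.11172.
Then c = 763 − a·176 − b·75 = 737.35.
At (242, 260): z_contact = −79.37 + 289.05 + 737.35 = 947.02 m.
Depth below ground = 1093.6 − 947.02 = 146.6 m.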